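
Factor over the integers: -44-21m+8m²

(8m+11)(m-4)

Need a pair with product 8·(-44) = -352 and sum -21: that's 11 and -32.
Split the middle term: 8m²+11m - 32m-44 = m(8m+11) - 4(8m+11).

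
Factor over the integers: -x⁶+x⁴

-x⁴(x+1)(x-1)

Factor out x⁴ first: what remains is -x²+1.
Recognize a difference of squares with the parts 1 and x.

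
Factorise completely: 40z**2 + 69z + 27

Need a pair with product 40·27 = 1080 and sum 69: that's 24 and 45.
Split the middle term: 40z**2 + 24z + 45z + 27 = 8z(5z + 3) + 9(5z + 3).

(5z + 3)(8z + 9)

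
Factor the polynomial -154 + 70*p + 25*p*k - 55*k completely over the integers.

Group as (25*p*k + 70*p) + (-55*k - 154) = 5*p*(5*k + 14) - 11*(5*k + 14).
Both groups share the factor (5*k + 14).

(5*k + 14)*(5*p - 11)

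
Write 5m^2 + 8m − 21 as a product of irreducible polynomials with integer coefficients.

(5m − 7)(m + 3)

Need a pair with product 5·(−21) = −105 and sum 8: that's 15 and −7.
Split the middle term: 5m^2 + 15m − 7m − 21 = 5m(m + 3) − 7(m + 3).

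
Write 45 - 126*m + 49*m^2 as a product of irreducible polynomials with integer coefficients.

Need a pair with product 49·45 = 2205 and sum -126: that's -21 and -105.
Split the middle term: 49*m^2 - 21*m - 105*m + 45 = 7*m*(7*m - 3) - 15*(7*m - 3).

(7*m - 15)*(7*m - 3)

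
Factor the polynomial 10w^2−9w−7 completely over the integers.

Need a pair with product 10·(−7) = −70 and sum −9: that's −14 and 5.
Split the middle term: 10w^2−14w + 5w−7 = 2w(5w−7) + (5w−7).

(2w+1)(5w−7)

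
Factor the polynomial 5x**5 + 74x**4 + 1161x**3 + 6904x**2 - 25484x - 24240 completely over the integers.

Testing divisors of the constant over divisors of the leading coefficient, x = 3 is a root, giving the factor (x - 3) and quotient 5x**4 + 89x**3 + 1428x**2 + 11188x + 8080.
Continuing, x = -4/5 is a root, so (5x + 4) is a factor; dividing leaves x**3 + 17x**2 + 272x + 2020.
Then x = -10 is a root, so (x + 10) divides it; the quotient is x**2 + 7x + 202.
The quadratic x**2 + 7x + 202 has discriminant -759 < 0 and is irreducible over ℤ.

(5x + 4)(x + 10)(x - 3)(x**2 + 7x + 202)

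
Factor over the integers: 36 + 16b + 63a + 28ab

Group as (28ab + 63a) + (16b + 36) = 7a(4b + 9) + 4(4b + 9).
Both groups share the factor (4b + 9).

(4b + 9)(7a + 4)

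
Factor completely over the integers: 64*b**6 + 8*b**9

8*b**6*(b + 2)*(b**2 − 2*b + 4)

Factor out 8*b**6 first: what remains is b**3 + 8.
Recognize a sum of cubes with the parts 2 and b.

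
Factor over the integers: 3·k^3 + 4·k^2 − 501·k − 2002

Among the possible rational roots, k = −13/3 is a root, giving the factor (3·k + 13) and quotient k^2 − 3·k − 154.
The remaining quadratic factors as (k + 11)(k − 14).

(3·k + 13)·(k + 11)·(k − 14)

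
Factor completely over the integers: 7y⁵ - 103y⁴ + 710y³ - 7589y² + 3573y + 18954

Among the possible rational roots, y = -9/7 is a root, so (7y + 9) is a factor; dividing leaves y⁴ - 16y³ + 122y² - 1241y + 2106.
Then y = 2 is a root, so (y - 2) divides it; the quotient is y³ - 14y² + 94y - 1053.
Then y = 13 is a root, so (y - 13) is a factor; dividing leaves y² - y + 81.
The quadratic y² - y + 81 has discriminant -323 < 0 and is irreducible over ℤ.

(7y + 9)(y - 13)(y - 2)(y² - y + 81)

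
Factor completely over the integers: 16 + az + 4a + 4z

(a + 4)(z + 4)

Group as (az + 4a) + (4z + 16) = a(z + 4) + 4(z + 4).
Both groups share the factor (z + 4).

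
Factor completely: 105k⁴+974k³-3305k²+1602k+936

Trying the rational-root candidates, k = 13/7 is a root, so (7k-13) divides it; the quotient is 15k³+167k²-162k-72.
Then k = -12 is a root, so (k+12) is a factor; dividing leaves 15k²-13k-6.
The remaining quadratic factors as (5k-6)(3k+1).

(3k+1)(5k-6)(7k-13)(k+12)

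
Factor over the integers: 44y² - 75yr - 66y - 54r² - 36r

Group: 4y(11y + 6r) + (-9r - 6)(11y + 6r); both groups contain (11y + 6r).

(4y - 9r - 6)(11y + 6r)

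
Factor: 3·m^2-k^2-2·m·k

(m-k)·(3·m+k)

Group: m·(3·m+k) - k·(3·m+k); both groups contain (3·m+k).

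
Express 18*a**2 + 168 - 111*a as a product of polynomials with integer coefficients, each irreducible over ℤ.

3*(2*a - 7)*(3*a - 8)

Pull out the common factor 3, then factor the remaining trinomial.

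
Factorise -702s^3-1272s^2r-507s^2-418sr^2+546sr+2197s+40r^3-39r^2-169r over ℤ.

Group: 6s(-117s^2-56sr+169s+5r^2-13r) + (8r+13)(-117s^2-56sr+169s+5r^2-13r); both groups contain (-117s^2-56sr+169s+5r^2-13r), so (6s+8r+13) is a factor with cofactor -117s^2-56sr+169s+5r^2-13r.
The cofactor groups again: -117s^2-56sr+169s+5r^2-13r = -13s(9s+5r-13) + r(9s+5r-13); both groups contain (9s+5r-13), giving -(13s-r)(9s+5r-13).

-(13s-r)(9s+5r-13)(6s+8r+13)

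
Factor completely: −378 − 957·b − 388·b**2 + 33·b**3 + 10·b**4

Among the possible rational roots, b = −1/2 is a root, so (2·b + 1) is a factor; dividing leaves 5·b**3 + 14·b**2 − 201·b − 378.
Then b = 6 is a root, so (b − 6) is a factor; dividing leaves 5·b**2 + 44·b + 63.
The remaining quadratic factors as (b + 7)(5·b + 9).

(2·b + 1)·(5·b + 9)·(b + 7)·(b − 6)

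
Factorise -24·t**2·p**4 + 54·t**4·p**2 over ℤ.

Pull out the common factor 6·t**2·p**2; 9·t**2 - 4·p**2 is a difference of squares.

6·p**2·t**2·(3·t - 2·p)·(3·t + 2·p)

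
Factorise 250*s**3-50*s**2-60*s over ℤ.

Pull out the common factor 10*s, then factor the remaining trinomial.

10*s*(5*s+2)*(5*s-3)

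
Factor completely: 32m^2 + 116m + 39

(4m + 13)(8m + 3)

Need a pair with product 32·39 = 1248 and sum 116: that's 12 and 104.
Split the middle term: 32m^2 + 12m + 104m + 39 = 4m(8m + 3) + 13(8m + 3).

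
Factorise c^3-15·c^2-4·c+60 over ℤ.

(c+2)·(c-15)·(c-2)

Among the possible rational roots, c = 2 is a root, so (c-2) is a factor; dividing leaves c^2-13·c-30.
The remaining quadratic factors as (c-15)(c+2).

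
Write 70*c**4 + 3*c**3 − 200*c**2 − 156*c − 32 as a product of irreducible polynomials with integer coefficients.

(2*c + 1)*(5*c + 2)*(7*c + 8)*(c − 2)

By the rational root theorem, c = −1/2 is a root, giving the factor (2*c + 1) and quotient 35*c**3 − 16*c**2 − 92*c − 32.
Next, c = 2 is a root, so (c − 2) divides it; the quotient is 35*c**2 + 54*c + 16.
The remaining quadratic factors as (7*c + 8)(5*c + 2).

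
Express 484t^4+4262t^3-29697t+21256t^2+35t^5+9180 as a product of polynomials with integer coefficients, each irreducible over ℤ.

Among the possible rational roots, t = -9 is a root, so (t+9) is a factor; dividing leaves 35t^4+169t^3+2741t^2-3413t+1020.
Then t = 4/7 is a root, so (7t-4) divides it; the quotient is 5t^3+27t^2+407t-255.
Continuing, t = 3/5 is a root, so (5t-3) is a factor; dividing leaves t^2+6t+85.
The quadratic t^2+6t+85 has discriminant -304 < 0 and is irreducible over ℤ.

(5t-3)(7t-4)(t+9)(t^2+6t+85)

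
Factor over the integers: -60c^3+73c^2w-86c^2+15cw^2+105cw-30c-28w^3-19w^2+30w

Group: 12c(-5c^2+9cw-3c-4w^2+3w) + (7w+10)(-5c^2+9cw-3c-4w^2+3w); both groups contain (-5c^2+9cw-3c-4w^2+3w), so (12c+7w+10) is a factor with cofactor -5c^2+9cw-3c-4w^2+3w.
The cofactor groups again: -5c^2+9cw-3c-4w^2+3w = -c(5c-4w+3) + w(5c-4w+3); both groups contain (5c-4w+3), giving -(c-w)(5c-4w+3).

-(12c+7w+10)(5c-4w+3)(c-w)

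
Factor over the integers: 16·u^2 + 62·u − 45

Need a pair with product 16·(−45) = −720 and sum 62: that's −10 and 72.
Split the middle term: 16·u^2 − 10·u + 72·u − 45 = 2·u·(8·u − 5) + 9·(8·u − 5).

(2·u + 9)·(8·u − 5)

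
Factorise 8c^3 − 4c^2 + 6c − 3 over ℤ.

Group as (8c^3 + 6c) + (−4c^2 − 3) = 2c(4c^2 + 3) − (4c^2 + 3).
Both groups share the factor (4c^2 + 3).

(2c − 1)(4c^2 + 3)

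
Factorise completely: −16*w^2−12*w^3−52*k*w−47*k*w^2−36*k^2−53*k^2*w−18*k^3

−(2*k+3*w+4)*(9*k+4*w)*(k+w)

Group: 9*k*(−2*k^2−5*k*w−4*k−3*w^2−4*w) + 4*w*(−2*k^2−5*k*w−4*k−3*w^2−4*w); both groups contain (−2*k^2−5*k*w−4*k−3*w^2−4*w), so (9*k+4*w) is a factor with cofactor −2*k^2−5*k*w−4*k−3*w^2−4*w.
The cofactor groups again: −2*k^2−5*k*w−4*k−3*w^2−4*w = −2*k*(k+w) + (−3*w−4)*(k+w); both groups contain (k+w), giving −(2*k+3*w+4)*(k+w).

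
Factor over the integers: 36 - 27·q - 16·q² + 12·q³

Group as (12·q³ - 27·q) + (-16·q² + 36) = 3·q·(4·q² - 9) - 4·(4·q² - 9).
Both groups share the factor (4·q² - 9).

(2·q + 3)·(2·q - 3)·(3·q - 4)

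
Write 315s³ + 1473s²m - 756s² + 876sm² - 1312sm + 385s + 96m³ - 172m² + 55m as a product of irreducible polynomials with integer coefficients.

(3s + 12m - 5)(15s + 8m - 11)(7s + m)

Group: 3s(105s² + 71sm - 77s + 8m² - 11m) + (12m - 5)(105s² + 71sm - 77s + 8m² - 11m); both groups contain (105s² + 71sm - 77s + 8m² - 11m), so (3s + 12m - 5) is a factor with cofactor 105s² + 71sm - 77s + 8m² - 11m.
The cofactor groups again: 105s² + 71sm - 77s + 8m² - 11m = 15s(7s + m) + (8m - 11)(7s + m); both groups contain (7s + m), giving (15s + 8m - 11)(7s + m).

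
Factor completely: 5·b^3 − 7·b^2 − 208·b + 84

(5·b − 2)·(b + 6)·(b − 7)

Among the possible rational roots, b = −6 is a root, giving the factor (b + 6) and quotient 5·b^2 − 37·b + 14.
The remaining quadratic factors as (5·b − 2)(b − 7).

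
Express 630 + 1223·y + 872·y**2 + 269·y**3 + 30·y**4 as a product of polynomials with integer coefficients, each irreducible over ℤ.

Trying the rational-root candidates, y = -9/5 is a root, so (5·y + 9) is a factor; dividing leaves 6·y**3 + 43·y**2 + 97·y + 70.
Then y = -7/2 is a root, giving the factor (2·y + 7) and quotient 3·y**2 + 11·y + 10.
The remaining quadratic factors as (3·y + 5)(y + 2).

(2·y + 7)·(3·y + 5)·(5·y + 9)·(y + 2)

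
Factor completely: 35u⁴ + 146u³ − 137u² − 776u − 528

(5u − 12)(7u + 11)(u + 1)(u + 4)

Testing divisors of the constant over divisors of the leading coefficient, u = −1 is a root, giving the factor (u + 1) and quotient 35u³ + 111u² − 248u − 528.
Then u = 12/5 is a root, so (5u − 12) divides it; the quotient is 7u² + 39u + 44.
The remaining quadratic factors as (7u + 11)(u + 4).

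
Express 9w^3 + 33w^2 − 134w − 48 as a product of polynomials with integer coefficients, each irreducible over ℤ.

(3w + 1)(3w − 8)(w + 6)

Trying the rational-root candidates, w = −6 is a root, giving the factor (w + 6) and quotient 9w^2 − 21w − 8.
The remaining quadratic factors as (3w + 1)(3w − 8).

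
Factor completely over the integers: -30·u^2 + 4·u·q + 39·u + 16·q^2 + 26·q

Group: -10·u·(3·u + 2·q) + (8·q + 13)·(3·u + 2·q); both groups contain (3·u + 2·q).

-(10·u - 8·q - 13)·(3·u + 2·q)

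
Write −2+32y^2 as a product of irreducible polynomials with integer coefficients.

Pull out the common factor 2; 16y^2−1 is a difference of squares.

2(4y+1)(4y−1)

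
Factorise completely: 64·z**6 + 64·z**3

Factor out 64·z**3 first: what remains is z**3 + 1.
Recognize a sum of cubes with the parts z and 1.

64·z**3·(z + 1)·(z**2 - z + 1)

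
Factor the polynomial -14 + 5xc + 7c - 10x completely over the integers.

Group as (5xc - 10x) + (7c - 14) = 5x(c - 2) + 7(c - 2).
Both groups share the factor (c - 2).

(5x + 7)(c - 2)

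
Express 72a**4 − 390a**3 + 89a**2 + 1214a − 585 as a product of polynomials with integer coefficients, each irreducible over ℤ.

Trying the rational-root candidates, a = 9/4 is a root, giving the factor (4a − 9) and quotient 18a**3 − 57a**2 − 106a + 65.
Then a = −5/3 is a root, so (3a + 5) divides it; the quotient is 6a**2 − 29a + 13.
The remaining quadratic factors as (2a − 1)(3a − 13).

(2a − 1)(3a + 5)(3a − 13)(4a − 9)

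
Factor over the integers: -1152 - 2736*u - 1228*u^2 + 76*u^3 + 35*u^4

Among the possible rational roots, u = -8/5 is a root, so (5*u + 8) is a factor; dividing leaves 7*u^3 + 4*u^2 - 252*u - 144.
Continuing, u = -6 is a root, so (u + 6) divides it; the quotient is 7*u^2 - 38*u - 24.
The remaining quadratic factors as (7*u + 4)(u - 6).

(5*u + 8)*(7*u + 4)*(u + 6)*(u - 6)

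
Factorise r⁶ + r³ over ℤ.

Factor out r³ first: what remains is r³ + 1.
Recognize a sum of cubes with the parts 1 and r.

r³*(r + 1)*(r² − r + 1)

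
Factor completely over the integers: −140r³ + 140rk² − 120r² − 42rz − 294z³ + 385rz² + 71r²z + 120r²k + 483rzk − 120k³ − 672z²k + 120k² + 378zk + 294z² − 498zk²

−(5r − 7z − 5k)(7r − 6z − 6k + 6)(4r + 7z + 4k)

Group: 7r(−20r² − 7rz + 49z² + 63zk + 20k²) + (−6z − 6k + 6)(−20r² − 7rz + 49z² + 63zk + 20k²); both groups contain (−20r² − 7rz + 49z² + 63zk + 20k²), so (7r − 6z − 6k + 6) is a factor with cofactor −20r² − 7rz + 49z² + 63zk + 20k².
The cofactor groups again: −20r² − 7rz + 49z² + 63zk + 20k² = −5r(4r + 7z + 4k) + (7z + 5k)(4r + 7z + 4k); both groups contain (4r + 7z + 4k), giving −(5r − 7z − 5k)(4r + 7z + 4k).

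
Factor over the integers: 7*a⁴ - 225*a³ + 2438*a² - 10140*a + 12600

(7*a - 15)*(a - 10)*(a - 14)*(a - 6)

By the rational root theorem, a = 6 is a root, giving the factor (a - 6) and quotient 7*a³ - 183*a² + 1340*a - 2100.
Continuing, a = 10 is a root, giving the factor (a - 10) and quotient 7*a² - 113*a + 210.
The remaining quadratic factors as (a - 14)(7*a - 15).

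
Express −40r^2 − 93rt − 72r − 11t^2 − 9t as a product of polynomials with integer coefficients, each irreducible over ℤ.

Group: −5r(8r + t) + (−11t − 9)(8r + t); both groups contain (8r + t).

−(5r + 11t + 9)(8r + t)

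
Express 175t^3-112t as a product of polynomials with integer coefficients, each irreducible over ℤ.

Pull out the common factor 7t; 25t^2-16 is a difference of squares.

7t(5t+4)(5t-4)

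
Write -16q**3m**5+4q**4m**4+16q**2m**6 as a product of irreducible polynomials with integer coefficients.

Factor out 4q**2m**4 first: what remains is q**2-4qm+4m**2.
Recognize a perfect-square trinomial with the parts 2m and q.

4m**4q**2(q-2m)**2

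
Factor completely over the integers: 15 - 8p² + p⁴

(p² - 3)(p² - 5)

Substitute u = p² to get a quadratic in u, then factor.
p² - 3 is irreducible over ℤ (3 is not a perfect square).
p² - 5 is irreducible over ℤ (5 is not a perfect square).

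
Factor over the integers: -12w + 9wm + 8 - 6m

Group as (9wm - 12w) + (-6m + 8) = 3w(3m - 4) - 2(3m - 4).
Both groups share the factor (3m - 4).

(3m - 4)(3w - 2)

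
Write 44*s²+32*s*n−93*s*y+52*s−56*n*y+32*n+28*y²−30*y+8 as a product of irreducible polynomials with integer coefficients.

(4*s−7*y+4)*(11*s+8*n−4*y+2)

Group: 4*s*(11*s+8*n−4*y+2) + (−7*y+4)*(11*s+8*n−4*y+2); both groups contain (11*s+8*n−4*y+2).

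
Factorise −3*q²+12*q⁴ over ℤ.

Every term has a factor of 3*q². Then 4*q²−1 = (2*q)² − (1)².

3*q²*(2*q+1)*(2*q−1)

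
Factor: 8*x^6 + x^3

x^3*(2*x + 1)*(4*x^2 − 2*x + 1)

Pull out the common factor x^3, leaving 8*x^3 + 1.
Recognize a sum of cubes with the parts 2*x and 1.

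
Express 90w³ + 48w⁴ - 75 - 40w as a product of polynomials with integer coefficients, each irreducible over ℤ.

Group as (48w⁴ - 40w) + (90w³ - 75) = 8w(6w³ - 5) + 15(6w³ - 5).
Both groups share the factor (6w³ - 5).

(8w + 15)(6w³ - 5)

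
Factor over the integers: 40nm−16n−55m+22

Group as (40nm−16n) + (−55m+22) = 8n(5m−2) − 11(5m−2).
Both groups share the factor (5m−2).

(5m−2)(8n−11)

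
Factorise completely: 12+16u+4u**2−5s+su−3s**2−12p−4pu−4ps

−(4p+3s−4u−4)(s+u+3)

Group: −s(4p+3s−4u−4) + (−u−3)(4p+3s−4u−4); both groups contain (4p+3s−4u−4).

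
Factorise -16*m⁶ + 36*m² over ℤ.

Factor out 4*m² first: what remains is -4*m⁴ + 9.
Recognize a difference of squares with the parts 3 and 2*m².

-4*m²*(2*m² + 3)*(2*m² - 3)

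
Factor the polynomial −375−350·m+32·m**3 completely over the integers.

Trying the rational-root candidates, m = 15/4 is a root, so (4·m−15) divides it; the quotient is 8·m**2+30·m+25.
The remaining quadratic factors as (4·m+5)(2·m+5).

(2·m+5)·(4·m+5)·(4·m−15)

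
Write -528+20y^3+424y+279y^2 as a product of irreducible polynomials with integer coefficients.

(4y+11)(5y-4)(y+12)

Among the possible rational roots, y = -12 is a root, so (y+12) divides it; the quotient is 20y^2+39y-44.
The remaining quadratic factors as (4y+11)(5y-4).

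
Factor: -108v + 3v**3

Factor out 3v, leaving v**2 - 36, which is a difference of two squares.

3v(v + 6)(v - 6)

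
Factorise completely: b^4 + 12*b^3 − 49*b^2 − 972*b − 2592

Among the possible rational roots, b = −8 is a root, so (b + 8) divides it; the quotient is b^3 + 4*b^2 − 81*b − 324.
Then b = −4 is a root, so (b + 4) is a factor; dividing leaves b^2 − 81.
The remaining quadratic factors as (b + 9)(b − 9).

(b + 4)*(b + 8)*(b + 9)*(b − 9)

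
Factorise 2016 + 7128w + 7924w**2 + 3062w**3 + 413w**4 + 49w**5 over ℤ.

Trying the rational-root candidates, w = −2 is a root, so (w + 2) divides it; the quotient is 49w**4 + 315w**3 + 2432w**2 + 3060w + 1008.
Then w = −6/7 is a root, so (7w + 6) is a factor; dividing leaves 7w**3 + 39w**2 + 314w + 168.
Then w = −4/7 is a root, so (7w + 4) divides it; the quotient is w**2 + 5w + 42.
The quadratic w**2 + 5w + 42 has discriminant −143 < 0 and is irreducible over ℤ.

(7w + 4)(7w + 6)(w + 2)(w**2 + 5w + 42)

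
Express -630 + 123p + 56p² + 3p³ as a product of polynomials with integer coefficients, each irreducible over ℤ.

(3p - 7)(p + 15)(p + 6)

Trying the rational-root candidates, p = -6 is a root, giving the factor (p + 6) and quotient 3p² + 38p - 105.
The remaining quadratic factors as (p + 15)(3p - 7).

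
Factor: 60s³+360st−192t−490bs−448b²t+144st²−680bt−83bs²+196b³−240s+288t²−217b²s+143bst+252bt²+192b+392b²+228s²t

(4b−5s−4t)(7b+4s+8)(7b−3s−9t+6)

Group: 4b(49b²+7bs−63bt+98b−12s²−36st−72t+48) + (−5s−4t)(49b²+7bs−63bt+98b−12s²−36st−72t+48); both groups contain (49b²+7bs−63bt+98b−12s²−36st−72t+48), so (4b−5s−4t) is a factor with cofactor 49b²+7bs−63bt+98b−12s²−36st−72t+48.
The cofactor groups again: 49b²+7bs−63bt+98b−12s²−36st−72t+48 = 7b(7b+4s+8) + (−3s−9t+6)(7b+4s+8); both groups contain (7b+4s+8), giving (7b−3s−9t+6)(7b+4s+8).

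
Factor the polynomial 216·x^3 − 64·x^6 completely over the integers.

−8·x^3·(2·x − 3)·(4·x^2 + 6·x + 9)

Every term has a factor of 8·x^3; factoring it out leaves −8·x^3 + 27.
Recognize a difference of cubes with the parts 3 and 2·x.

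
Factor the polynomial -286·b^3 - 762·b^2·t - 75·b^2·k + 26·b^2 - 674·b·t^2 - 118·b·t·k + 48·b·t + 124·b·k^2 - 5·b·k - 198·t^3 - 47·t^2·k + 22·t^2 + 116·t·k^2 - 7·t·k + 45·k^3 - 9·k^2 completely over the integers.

-(11·b + 9·t + 5·k - 1)·(13·b + 11·t - 9·k)·(2·b + 2·t + k)

Group: 11·b·(-26·b^2 - 48·b·t + 5·b·k - 22·t^2 + 7·t·k + 9·k^2) + (9·t + 5·k - 1)·(-26·b^2 - 48·b·t + 5·b·k - 22·t^2 + 7·t·k + 9·k^2); both groups contain (-26·b^2 - 48·b·t + 5·b·k - 22·t^2 + 7·t·k + 9·k^2), so (11·b + 9·t + 5·k - 1) is a factor with cofactor -26·b^2 - 48·b·t + 5·b·k - 22·t^2 + 7·t·k + 9·k^2.
The cofactor groups again: -26·b^2 - 48·b·t + 5·b·k - 22·t^2 + 7·t·k + 9·k^2 = -13·b·(2·b + 2·t + k) + (-11·t + 9·k)·(2·b + 2·t + k); both groups contain (2·b + 2·t + k), giving -(13·b + 11·t - 9·k)·(2·b + 2·t + k).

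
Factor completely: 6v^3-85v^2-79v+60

Trying the rational-root candidates, v = 1/2 is a root, giving the factor (2v-1) and quotient 3v^2-41v-60.
The remaining quadratic factors as (3v+4)(v-15).

(2v-1)(3v+4)(v-15)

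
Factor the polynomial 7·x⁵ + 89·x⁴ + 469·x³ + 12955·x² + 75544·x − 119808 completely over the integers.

(7·x − 9)·(x + 13)·(x + 8)·(x² − 7·x + 128)

By the rational root theorem, x = −13 is a root, so (x + 13) divides it; the quotient is 7·x⁴ − 2·x³ + 495·x² + 6520·x − 9216.
Then x = −8 is a root, so (x + 8) divides it; the quotient is 7·x³ − 58·x² + 959·x − 1152.
Next, x = 9/7 is a root, so (7·x − 9) is a factor; dividing leaves x² − 7·x + 128.
The quadratic x² − 7·x + 128 has discriminant −463 < 0 and is irreducible over ℤ.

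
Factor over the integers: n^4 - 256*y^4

Difference of squares twice: with A = n and B = 4*y, A⁴ − B⁴ = (A² − B²)(A² + B²), and A² − B² factors again.

(n + 4*y)*(n - 4*y)*(n^2 + 16*y^2)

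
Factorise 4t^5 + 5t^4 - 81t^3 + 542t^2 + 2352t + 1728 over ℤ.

Testing divisors of the constant over divisors of the leading coefficient, t = -6 is a root, so (t + 6) divides it; the quotient is 4t^4 - 19t^3 + 33t^2 + 344t + 288.
Next, t = -9/4 is a root, giving the factor (4t + 9) and quotient t^3 - 7t^2 + 24t + 32.
Then t = -1 is a root, giving the factor (t + 1) and quotient t^2 - 8t + 32.
The quadratic t^2 - 8t + 32 has discriminant -64 < 0 and is irreducible over ℤ.

(4t + 9)(t + 1)(t + 6)(t^2 - 8t + 32)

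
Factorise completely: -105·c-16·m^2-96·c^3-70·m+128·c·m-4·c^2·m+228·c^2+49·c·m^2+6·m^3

Group: 4·c·(-24·c^2-19·c·m+15·c-2·m^2+10·m) + (-3·m-7)·(-24·c^2-19·c·m+15·c-2·m^2+10·m); both groups contain (-24·c^2-19·c·m+15·c-2·m^2+10·m), so (4·c-3·m-7) is a factor with cofactor -24·c^2-19·c·m+15·c-2·m^2+10·m.
The cofactor groups again: -24·c^2-19·c·m+15·c-2·m^2+10·m = -3·c·(8·c+m-5) - 2·m·(8·c+m-5); both groups contain (8·c+m-5), giving -(3·c+2·m)·(8·c+m-5).

-(3·c+2·m)·(4·c-3·m-7)·(8·c+m-5)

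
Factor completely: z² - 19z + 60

(z - 15)(z - 4)

Two integers with product 60 and sum -19 are -15 and -4.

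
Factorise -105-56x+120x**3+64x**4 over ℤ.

Group as (64x**4-56x) + (120x**3-105) = 8x(8x**3-7) + 15(8x**3-7).
Both groups share the factor (8x**3-7).

(8x+15)(8x**3-7)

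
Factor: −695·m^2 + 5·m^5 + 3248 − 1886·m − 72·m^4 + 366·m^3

By the rational root theorem, m = −2 is a root, so (m + 2) divides it; the quotient is 5·m^4 − 82·m^3 + 530·m^2 − 1755·m + 1624.
Then m = 8 is a root, so (m − 8) is a factor; dividing leaves 5·m^3 − 42·m^2 + 194·m − 203.
Next, m = 7/5 is a root, so (5·m − 7) is a factor; dividing leaves m^2 − 7·m + 29.
The quadratic m^2 − 7·m + 29 has discriminant −67 < 0 and is irreducible over ℤ.

(5·m − 7)·(m + 2)·(m − 8)·(m^2 − 7·m + 29)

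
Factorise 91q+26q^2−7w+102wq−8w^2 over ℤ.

−(w−13q)(8w+2q+7)

Group: −w(8w+2q+7) + 13q(8w+2q+7); both groups contain (8w+2q+7).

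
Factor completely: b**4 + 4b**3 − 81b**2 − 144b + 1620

(b + 6)(b + 9)(b − 5)(b − 6)

By the rational root theorem, b = 6 is a root, so (b − 6) divides it; the quotient is b**3 + 10b**2 − 21b − 270.
Continuing, b = −6 is a root, so (b + 6) divides it; the quotient is b**2 + 4b − 45.
The remaining quadratic factors as (b + 9)(b − 5).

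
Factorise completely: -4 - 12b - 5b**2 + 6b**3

By the rational root theorem, b = -1/2 is a root, giving the factor (2b + 1) and quotient 3b**2 - 4b - 4.
The remaining quadratic factors as (b - 2)(3b + 2).

(2b + 1)(3b + 2)(b - 2)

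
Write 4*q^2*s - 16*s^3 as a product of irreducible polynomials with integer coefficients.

4*s*(q + 2*s)*(q - 2*s)

Pull out the common factor 4*s; q^2 - 4*s^2 is a difference of squares.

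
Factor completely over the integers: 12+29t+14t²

Need a pair with product 14·12 = 168 and sum 29: that's 8 and 21.
Split the middle term: 14t²+8t + 21t+12 = 2t(7t+4) + 3(7t+4).

(2t+3)(7t+4)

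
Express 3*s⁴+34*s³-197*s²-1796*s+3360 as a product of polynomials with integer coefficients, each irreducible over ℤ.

Trying the rational-root candidates, s = -8 is a root, so (s+8) is a factor; dividing leaves 3*s³+10*s²-277*s+420.
Continuing, s = 5/3 is a root, so (3*s-5) is a factor; dividing leaves s²+5*s-84.
The remaining quadratic factors as (s+12)(s-7).

(3*s-5)*(s+12)*(s+8)*(s-7)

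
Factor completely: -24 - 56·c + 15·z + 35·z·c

Group as (35·z·c + 15·z) + (-56·c - 24) = 5·z·(7·c + 3) - 8·(7·c + 3).
Both groups share the factor (7·c + 3).

(5·z - 8)·(7·c + 3)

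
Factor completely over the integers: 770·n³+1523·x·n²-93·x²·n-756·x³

Group: 7·x·(-108·x²-183·x·n-70·n²) - 11·n·(-108·x²-183·x·n-70·n²); both groups contain (-108·x²-183·x·n-70·n²), so (7·x-11·n) is a factor with cofactor -108·x²-183·x·n-70·n².
The cofactor groups again: -108·x²-183·x·n-70·n² = -9·x·(12·x+7·n) - 10·n·(12·x+7·n); both groups contain (12·x+7·n), giving -(9·x+10·n)·(12·x+7·n).

-(7·x-11·n)·(9·x+10·n)·(12·x+7·n)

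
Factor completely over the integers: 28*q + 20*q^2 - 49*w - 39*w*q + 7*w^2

(7*w - 4*q)*(w - 5*q - 7)

Group: w*(7*w - 4*q) + (-5*q - 7)*(7*w - 4*q); both groups contain (7*w - 4*q).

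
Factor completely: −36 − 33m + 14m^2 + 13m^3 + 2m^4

(2m − 3)(m + 1)(m + 3)(m + 4)

Trying the rational-root candidates, m = 3/2 is a root, so (2m − 3) is a factor; dividing leaves m^3 + 8m^2 + 19m + 12.
Next, m = −4 is a root, so (m + 4) is a factor; dividing leaves m^2 + 4m + 3.
The remaining quadratic factors as (m + 3)(m + 1).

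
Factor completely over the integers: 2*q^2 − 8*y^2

2*(q + 2*y)*(q − 2*y)

Every term has a factor of 2. Then q^2 − 4*y^2 = (q)² − (2*y)².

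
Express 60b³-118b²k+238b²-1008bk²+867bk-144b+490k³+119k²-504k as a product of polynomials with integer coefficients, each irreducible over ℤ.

Group: 2b(30b²-164bk+119b+70k²+17k-72) + 7k(30b²-164bk+119b+70k²+17k-72); both groups contain (30b²-164bk+119b+70k²+17k-72), so (2b+7k) is a factor with cofactor 30b²-164bk+119b+70k²+17k-72.
The cofactor groups again: 30b²-164bk+119b+70k²+17k-72 = 2b(15b-7k-8) + (-10k+9)(15b-7k-8); both groups contain (15b-7k-8), giving (2b-10k+9)(15b-7k-8).

(15b-7k-8)(2b+7k)(2b-10k+9)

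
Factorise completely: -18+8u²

2(2u+3)(2u-3)

Pull out the common factor 2; 4u²-9 is a difference of squares.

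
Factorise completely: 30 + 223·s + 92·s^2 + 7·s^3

Among the possible rational roots, s = -10 is a root, so (s + 10) is a factor; dividing leaves 7·s^2 + 22·s + 3.
The remaining quadratic factors as (7·s + 1)(s + 3).

(7·s + 1)·(s + 10)·(s + 3)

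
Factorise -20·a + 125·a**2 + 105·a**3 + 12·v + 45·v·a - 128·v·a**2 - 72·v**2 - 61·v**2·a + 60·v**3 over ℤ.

Group: 4·v·(15·v**2 - 4·v·a - 3·v - 35·a**2 + 5·a) + (-3·a - 4)·(15·v**2 - 4·v·a - 3·v - 35·a**2 + 5·a); both groups contain (15·v**2 - 4·v·a - 3·v - 35·a**2 + 5·a), so (4·v - 3·a - 4) is a factor with cofactor 15·v**2 - 4·v·a - 3·v - 35·a**2 + 5·a.
The cofactor groups again: 15·v**2 - 4·v·a - 3·v - 35·a**2 + 5·a = 3·v·(5·v + 7·a - 1) - 5·a·(5·v + 7·a - 1); both groups contain (5·v + 7·a - 1), giving (3·v - 5·a)·(5·v + 7·a - 1).

(4·v - 3·a - 4)·(3·v - 5·a)·(5·v + 7·a - 1)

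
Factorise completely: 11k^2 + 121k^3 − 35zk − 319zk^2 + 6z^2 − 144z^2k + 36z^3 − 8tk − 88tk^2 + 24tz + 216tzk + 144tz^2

(8t + 2z − 11k)(3z − k)(6z + 11k + 1)

Group: 6z(24tz − 8tk + 6z^2 − 35zk + 11k^2) + (11k + 1)(24tz − 8tk + 6z^2 − 35zk + 11k^2); both groups contain (24tz − 8tk + 6z^2 − 35zk + 11k^2), so (6z + 11k + 1) is a factor with cofactor 24tz − 8tk + 6z^2 − 35zk + 11k^2.
The cofactor groups again: 24tz − 8tk + 6z^2 − 35zk + 11k^2 = 8t(3z − k) + (2z − 11k)(3z − k); both groups contain (3z − k), giving (8t + 2z − 11k)(3z − k).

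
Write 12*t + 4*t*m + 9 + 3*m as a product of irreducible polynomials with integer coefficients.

Group as (4*t*m + 12*t) + (3*m + 9) = 4*t*(m + 3) + 3*(m + 3).
Both groups share the factor (m + 3).

(4*t + 3)*(m + 3)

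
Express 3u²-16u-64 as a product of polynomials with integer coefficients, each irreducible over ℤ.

Need a pair with product 3·(-64) = -192 and sum -16: that's 8 and -24.
Split the middle term: 3u²+8u - 24u-64 = u(3u+8) - 8(3u+8).

(3u+8)(u-8)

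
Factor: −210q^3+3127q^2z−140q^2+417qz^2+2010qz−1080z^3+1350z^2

Group: 14q(−15q^2+233qz−10q−120z^2+150z) + 9z(−15q^2+233qz−10q−120z^2+150z); both groups contain (−15q^2+233qz−10q−120z^2+150z), so (14q+9z) is a factor with cofactor −15q^2+233qz−10q−120z^2+150z.
The cofactor groups again: −15q^2+233qz−10q−120z^2+150z = −15q(q−15z) + (8z−10)(q−15z); both groups contain (q−15z), giving −(15q−8z+10)(q−15z).

−(14q+9z)(15q−8z+10)(q−15z)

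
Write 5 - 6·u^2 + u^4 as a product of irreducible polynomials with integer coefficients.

(u + 1)·(u - 1)·(u^2 - 5)

Substitute w = u^2 to get a quadratic in w, then factor.
u^2 - 5 is irreducible over ℤ (5 is not a perfect square).
u^2 - 1 is a difference of squares.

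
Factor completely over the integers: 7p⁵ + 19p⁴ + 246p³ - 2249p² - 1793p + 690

By the rational root theorem, p = 2/7 is a root, giving the factor (7p - 2) and quotient p⁴ + 3p³ + 36p² - 311p - 345.
Continuing, p = 5 is a root, so (p - 5) divides it; the quotient is p³ + 8p² + 76p + 69.
Then p = -1 is a root, giving the factor (p + 1) and quotient p² + 7p + 69.
The quadratic p² + 7p + 69 has discriminant -227 < 0 and is irreducible over ℤ.

(7p - 2)(p + 1)(p - 5)(p² + 7p + 69)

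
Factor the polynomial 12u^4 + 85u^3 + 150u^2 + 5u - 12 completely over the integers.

Among the possible rational roots, u = 1/4 is a root, so (4u - 1) is a factor; dividing leaves 3u^3 + 22u^2 + 43u + 12.
Then u = -3 is a root, giving the factor (u + 3) and quotient 3u^2 + 13u + 4.
The remaining quadratic factors as (3u + 1)(u + 4).

(3u + 1)(4u - 1)(u + 3)(u + 4)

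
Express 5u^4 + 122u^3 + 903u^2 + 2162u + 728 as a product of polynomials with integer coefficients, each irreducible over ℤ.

(5u + 2)(u + 13)(u + 4)(u + 7)

Among the possible rational roots, u = -13 is a root, so (u + 13) is a factor; dividing leaves 5u^3 + 57u^2 + 162u + 56.
Continuing, u = -7 is a root, so (u + 7) divides it; the quotient is 5u^2 + 22u + 8.
The remaining quadratic factors as (5u + 2)(u + 4).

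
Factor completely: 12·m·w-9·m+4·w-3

Group as (12·m·w-9·m) + (4·w-3) = 3·m·(4·w-3) + (4·w-3).
Both groups share the factor (4·w-3).

(3·m+1)·(4·w-3)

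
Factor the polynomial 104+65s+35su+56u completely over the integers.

(5s+8)(7u+13)

Group as (35su+65s) + (56u+104) = 5s(7u+13) + 8(7u+13).
Both groups share the factor (7u+13).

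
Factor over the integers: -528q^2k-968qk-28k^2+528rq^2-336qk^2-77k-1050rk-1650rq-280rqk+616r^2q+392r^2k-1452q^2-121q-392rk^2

Group: 14r(44rq+28rk-44qk-121q-28k^2-77k) + (12q+1)(44rq+28rk-44qk-121q-28k^2-77k); both groups contain (44rq+28rk-44qk-121q-28k^2-77k), so (14r+12q+1) is a factor with cofactor 44rq+28rk-44qk-121q-28k^2-77k.
The cofactor groups again: 44rq+28rk-44qk-121q-28k^2-77k = 11q(4r-4k-11) + 7k(4r-4k-11); both groups contain (4r-4k-11), giving (11q+7k)(4r-4k-11).

(4r-4k-11)(14r+12q+1)(11q+7k)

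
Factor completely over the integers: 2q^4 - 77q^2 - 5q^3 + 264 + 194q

Among the possible rational roots, q = 11/2 is a root, so (2q - 11) divides it; the quotient is q^3 + 3q^2 - 22q - 24.
Continuing, q = -1 is a root, so (q + 1) divides it; the quotient is q^2 + 2q - 24.
The remaining quadratic factors as (q - 4)(q + 6).

(2q - 11)(q + 1)(q + 6)(q - 4)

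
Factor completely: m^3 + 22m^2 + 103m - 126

(m + 14)(m + 9)(m - 1)

Testing divisors of the constant over divisors of the leading coefficient, m = 1 is a root, so (m - 1) is a factor; dividing leaves m^2 + 23m + 126.
The remaining quadratic factors as (m + 9)(m + 14).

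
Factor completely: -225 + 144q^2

9(4q + 5)(4q - 5)

Every term has a factor of 9. Then 16q^2 - 25 = (4q)² − (5)².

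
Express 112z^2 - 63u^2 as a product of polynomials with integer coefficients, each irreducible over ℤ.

Pull out the common factor 7; 16z^2 - 9u^2 is a difference of squares.

7(4z - 3u)(4z + 3u)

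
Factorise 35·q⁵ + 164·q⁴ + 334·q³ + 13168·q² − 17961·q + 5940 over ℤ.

(5·q − 3)·(7·q − 5)·(q + 9)·(q² − 3·q + 44)

Among the possible rational roots, q = −9 is a root, so (q + 9) divides it; the quotient is 35·q⁴ − 151·q³ + 1693·q² − 2069·q + 660.
Then q = 5/7 is a root, so (7·q − 5) is a factor; dividing leaves 5·q³ − 18·q² + 229·q − 132.
Next, q = 3/5 is a root, giving the factor (5·q − 3) and quotient q² − 3·q + 44.
The quadratic q² − 3·q + 44 has discriminant −167 < 0 and is irreducible over ℤ.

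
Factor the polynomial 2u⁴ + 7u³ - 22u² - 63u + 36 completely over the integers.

(2u - 1)(u + 3)(u + 4)(u - 3)

By the rational root theorem, u = 1/2 is a root, so (2u - 1) divides it; the quotient is u³ + 4u² - 9u - 36.
Continuing, u = 3 is a root, so (u - 3) is a factor; dividing leaves u² + 7u + 12.
The remaining quadratic factors as (u + 3)(u + 4).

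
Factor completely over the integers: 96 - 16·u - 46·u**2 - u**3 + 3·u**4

Among the possible rational roots, u = 4/3 is a root, giving the factor (3·u - 4) and quotient u**3 + u**2 - 14·u - 24.
Next, u = 4 is a root, so (u - 4) is a factor; dividing leaves u**2 + 5·u + 6.
The remaining quadratic factors as (u + 2)(u + 3).

(3·u - 4)·(u + 2)·(u + 3)·(u - 4)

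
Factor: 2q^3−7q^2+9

(2q−3)(q+1)(q−3)

By the rational root theorem, q = −1 is a root, giving the factor (q+1) and quotient 2q^2−9q+9.
The remaining quadratic factors as (2q−3)(q−3).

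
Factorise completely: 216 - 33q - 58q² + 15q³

(3q - 8)(5q + 9)(q - 3)

Among the possible rational roots, q = 3 is a root, so (q - 3) is a factor; dividing leaves 15q² - 13q - 72.
The remaining quadratic factors as (5q + 9)(3q - 8).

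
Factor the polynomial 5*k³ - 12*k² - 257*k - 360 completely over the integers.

(5*k + 8)*(k + 5)*(k - 9)

By the rational root theorem, k = -5 is a root, so (k + 5) is a factor; dividing leaves 5*k² - 37*k - 72.
The remaining quadratic factors as (k - 9)(5*k + 8).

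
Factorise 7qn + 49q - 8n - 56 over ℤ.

Group as (7qn + 49q) + (-8n - 56) = 7q(n + 7) - 8(n + 7).
Both groups share the factor (n + 7).

(7q - 8)(n + 7)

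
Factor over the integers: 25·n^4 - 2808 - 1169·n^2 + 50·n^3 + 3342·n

Testing divisors of the constant over divisors of the leading coefficient, n = 12/5 is a root, giving the factor (5·n - 12) and quotient 5·n^3 + 22·n^2 - 181·n + 234.
Next, n = -9 is a root, giving the factor (n + 9) and quotient 5·n^2 - 23·n + 26.
The remaining quadratic factors as (n - 2)(5·n - 13).

(5·n - 12)·(5·n - 13)·(n + 9)·(n - 2)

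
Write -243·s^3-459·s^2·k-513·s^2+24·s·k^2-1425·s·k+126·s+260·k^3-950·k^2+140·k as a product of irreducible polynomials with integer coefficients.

-(3·s-2·k+7)·(9·s+10·k)·(9·s+13·k-2)

Group: 9·s·(-27·s^2-21·s·k-57·s+26·k^2-95·k+14) + 10·k·(-27·s^2-21·s·k-57·s+26·k^2-95·k+14); both groups contain (-27·s^2-21·s·k-57·s+26·k^2-95·k+14), so (9·s+10·k) is a factor with cofactor -27·s^2-21·s·k-57·s+26·k^2-95·k+14.
The cofactor groups again: -27·s^2-21·s·k-57·s+26·k^2-95·k+14 = -9·s·(3·s-2·k+7) + (-13·k+2)·(3·s-2·k+7); both groups contain (3·s-2·k+7), giving -(9·s+13·k-2)·(3·s-2·k+7).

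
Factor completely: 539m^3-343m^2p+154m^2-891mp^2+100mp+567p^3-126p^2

(11m-7p)(7m+9p)(7m-9p+2)

Group: 7m(77m^2-148mp+22m+63p^2-14p) + 9p(77m^2-148mp+22m+63p^2-14p); both groups contain (77m^2-148mp+22m+63p^2-14p), so (7m+9p) is a factor with cofactor 77m^2-148mp+22m+63p^2-14p.
The cofactor groups again: 77m^2-148mp+22m+63p^2-14p = 7m(11m-7p) + (-9p+2)(11m-7p); both groups contain (11m-7p), giving (7m-9p+2)(11m-7p).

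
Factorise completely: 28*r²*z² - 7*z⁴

Pull out the common factor 7*z²; 4*r² - z² is a difference of squares.

7*z²*(2*r + z)*(2*r - z)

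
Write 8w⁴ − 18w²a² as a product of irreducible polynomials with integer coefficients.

2w²(2w − 3a)(2w + 3a)

Factor out 2w², leaving 4w² − 9a², which is a difference of two squares.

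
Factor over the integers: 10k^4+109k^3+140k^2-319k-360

Trying the rational-root candidates, k = -5/2 is a root, giving the factor (2k+5) and quotient 5k^3+42k^2-35k-72.
Next, k = -9 is a root, so (k+9) is a factor; dividing leaves 5k^2-3k-8.
The remaining quadratic factors as (k+1)(5k-8).

(2k+5)(5k-8)(k+1)(k+9)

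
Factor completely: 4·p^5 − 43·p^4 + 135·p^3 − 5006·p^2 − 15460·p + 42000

Testing divisors of the constant over divisors of the leading coefficient, p = −4 is a root, so (p + 4) is a factor; dividing leaves 4·p^4 − 59·p^3 + 371·p^2 − 6490·p + 10500.
Continuing, p = 15 is a root, so (p − 15) is a factor; dividing leaves 4·p^3 + p^2 + 386·p − 700.
Continuing, p = 7/4 is a root, giving the factor (4·p − 7) and quotient p^2 + 2·p + 100.
The quadratic p^2 + 2·p + 100 has discriminant −396 < 0 and is irreducible over ℤ.

(4·p − 7)·(p + 4)·(p − 15)·(p^2 + 2·p + 100)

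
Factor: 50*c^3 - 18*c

2*c*(5*c + 3)*(5*c - 3)

Every term has a factor of 2*c. Then 25*c^2 - 9 = (5*c)² − (3)².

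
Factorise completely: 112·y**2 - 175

7·(4·y + 5)·(4·y - 5)

Factor out 7, leaving 16·y**2 - 25, which is a difference of two squares.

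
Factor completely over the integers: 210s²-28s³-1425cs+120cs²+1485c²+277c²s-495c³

Group: 9c(-55c²-12cs+165c+4s²-30s) - 7s(-55c²-12cs+165c+4s²-30s); both groups contain (-55c²-12cs+165c+4s²-30s), so (9c-7s) is a factor with cofactor -55c²-12cs+165c+4s²-30s.
The cofactor groups again: -55c²-12cs+165c+4s²-30s = -5c(11c-2s) + (-2s+15)(11c-2s); both groups contain (11c-2s), giving -(5c+2s-15)(11c-2s).

-(11c-2s)(5c+2s-15)(9c-7s)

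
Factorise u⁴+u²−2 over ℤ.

Substitute w = u² to get a quadratic in w, then factor.
u²−1 is a difference of squares.
u²+2 is irreducible over ℤ (always positive, so no real roots).

(u+1)(u−1)(u²+2)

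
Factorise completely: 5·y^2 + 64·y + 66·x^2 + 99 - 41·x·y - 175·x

Group: 11·x·(6·x - y - 11) + (-5·y - 9)·(6·x - y - 11); both groups contain (6·x - y - 11).

(11·x - 5·y - 9)·(6·x - y - 11)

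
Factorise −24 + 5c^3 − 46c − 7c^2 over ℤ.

Trying the rational-root candidates, c = −3/5 is a root, so (5c + 3) is a factor; dividing leaves c^2 − 2c − 8.
The remaining quadratic factors as (c + 2)(c − 4).

(5c + 3)(c + 2)(c − 4)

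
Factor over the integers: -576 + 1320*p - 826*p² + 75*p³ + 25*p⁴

(5*p - 4)*(5*p - 6)*(p + 8)*(p - 3)

Testing divisors of the constant over divisors of the leading coefficient, p = -8 is a root, giving the factor (p + 8) and quotient 25*p³ - 125*p² + 174*p - 72.
Continuing, p = 3 is a root, so (p - 3) is a factor; dividing leaves 25*p² - 50*p + 24.
The remaining quadratic factors as (5*p - 6)(5*p - 4).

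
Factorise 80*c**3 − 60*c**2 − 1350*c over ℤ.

10*c*(2*c − 9)*(4*c + 15)

Pull out the common factor 10*c, then factor the remaining trinomial.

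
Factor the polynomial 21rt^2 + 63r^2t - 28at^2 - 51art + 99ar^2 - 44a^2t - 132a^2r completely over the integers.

-(11a + 7t)(3r + t)(4a - 3r)

Group: 4a(-33ar - 11at - 21rt - 7t^2) - 3r(-33ar - 11at - 21rt - 7t^2); both groups contain (-33ar - 11at - 21rt - 7t^2), so (4a - 3r) is a factor with cofactor -33ar - 11at - 21rt - 7t^2.
The cofactor groups again: -33ar - 11at - 21rt - 7t^2 = -3r(11a + 7t) - t(11a + 7t); both groups contain (11a + 7t), giving -(3r + t)(11a + 7t).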